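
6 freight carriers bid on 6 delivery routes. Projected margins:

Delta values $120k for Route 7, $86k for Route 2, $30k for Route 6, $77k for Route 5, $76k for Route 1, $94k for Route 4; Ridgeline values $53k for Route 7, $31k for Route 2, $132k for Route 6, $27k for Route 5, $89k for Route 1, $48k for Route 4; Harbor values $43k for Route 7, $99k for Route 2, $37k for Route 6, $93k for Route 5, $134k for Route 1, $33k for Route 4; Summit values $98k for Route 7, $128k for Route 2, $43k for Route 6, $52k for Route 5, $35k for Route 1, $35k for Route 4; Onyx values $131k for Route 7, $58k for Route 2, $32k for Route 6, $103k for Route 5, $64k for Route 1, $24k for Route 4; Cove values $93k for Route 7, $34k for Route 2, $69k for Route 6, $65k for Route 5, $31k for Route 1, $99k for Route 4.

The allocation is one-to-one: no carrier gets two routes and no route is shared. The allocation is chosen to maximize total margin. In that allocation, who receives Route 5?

Optimal: Delta→Route 7 ($120k), Ridgeline→Route 6 ($132k), Harbor→Route 1 ($134k), Summit→Route 2 ($128k), Onyx→Route 5 ($103k), Cove→Route 4 ($99k) — total 120+132+134+128+103+99 = $716k.
Next-best assignment: Delta→Route 5, Ridgeline→Route 6, Harbor→Route 1, Summit→Route 2, Onyx→Route 7, Cove→Route 4 = $701k.
Onyx's own top route is Route 7 ($131k), but forcing Onyx→Route 7 and reassigning the rest optimally gives only $701k — worse by 15.

Onyx receives Route 5.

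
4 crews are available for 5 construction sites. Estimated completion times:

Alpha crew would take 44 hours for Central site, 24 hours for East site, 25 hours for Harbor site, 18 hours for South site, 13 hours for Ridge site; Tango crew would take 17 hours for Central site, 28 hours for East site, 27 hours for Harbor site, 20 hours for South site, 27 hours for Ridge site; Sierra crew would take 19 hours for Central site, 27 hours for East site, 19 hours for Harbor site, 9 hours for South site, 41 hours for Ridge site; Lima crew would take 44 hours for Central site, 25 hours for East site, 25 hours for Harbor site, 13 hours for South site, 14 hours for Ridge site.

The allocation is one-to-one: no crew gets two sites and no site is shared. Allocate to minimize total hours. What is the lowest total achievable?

Min total: 62 hours

Optimal: Alpha crew→Ridge site (13 hours), Tango crew→Central site (17 hours), Sierra crew→Harbor site (19 hours), Lima crew→South site (13 hours) — total 13+17+19+13 = 62 hours.
Min-entry greedy (repeatedly take the single cheapest remaining cell) gives 64 hours, worse by 2.
Swapping Lima crew↔Alpha crew (Lima crew→Ridge site 14 hours, Alpha crew→South site 18 hours) adds 6.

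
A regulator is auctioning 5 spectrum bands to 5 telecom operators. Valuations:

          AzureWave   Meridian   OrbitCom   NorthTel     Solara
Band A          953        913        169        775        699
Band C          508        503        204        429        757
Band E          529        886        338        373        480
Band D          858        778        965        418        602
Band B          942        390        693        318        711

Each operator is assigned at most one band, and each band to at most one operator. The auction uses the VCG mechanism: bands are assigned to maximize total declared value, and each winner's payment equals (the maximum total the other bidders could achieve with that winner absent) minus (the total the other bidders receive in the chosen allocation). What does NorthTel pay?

NorthTel pays $27M.

Efficient allocation: AzureWave→Band B ($942M), Meridian→Band E ($886M), OrbitCom→Band D ($965M), NorthTel→Band A ($775M), Solara→Band C ($757M); total welfare W = $4325M.
NorthTel receives Band A at value $775M, so the others get W − 775 = $3550M.
Without NorthTel: best allocation of the remaining 4 bidders over all 5 bands is AzureWave→Band B ($942M), Meridian→Band A ($913M), OrbitCom→Band D ($965M), Solara→Band C ($757M), total $3577M.
VCG payment = (others' best without NorthTel) − (others' welfare with NorthTel) = 3577 − 3550 = $27M.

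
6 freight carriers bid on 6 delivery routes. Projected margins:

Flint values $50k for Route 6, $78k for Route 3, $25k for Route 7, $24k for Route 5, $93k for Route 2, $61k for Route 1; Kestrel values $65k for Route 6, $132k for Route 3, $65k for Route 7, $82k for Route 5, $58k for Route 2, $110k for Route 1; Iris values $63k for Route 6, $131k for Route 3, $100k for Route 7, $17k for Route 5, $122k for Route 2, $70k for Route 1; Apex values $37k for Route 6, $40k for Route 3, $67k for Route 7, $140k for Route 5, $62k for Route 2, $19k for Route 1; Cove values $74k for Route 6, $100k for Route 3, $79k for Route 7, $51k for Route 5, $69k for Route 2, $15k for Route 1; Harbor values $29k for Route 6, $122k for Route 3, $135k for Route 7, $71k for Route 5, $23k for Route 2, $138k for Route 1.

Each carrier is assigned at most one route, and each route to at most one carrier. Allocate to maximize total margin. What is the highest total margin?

Max total: $683k

Optimal: Flint→Route 2 ($93k), Kestrel→Route 1 ($110k), Iris→Route 3 ($131k), Apex→Route 5 ($140k), Cove→Route 6 ($74k), Harbor→Route 7 ($135k) — total 93+110+131+140+74+135 = $683k.
Row-greedy (each carrier in turn takes its best remaining route) gives $677k, worse by 6.
Checked against all permutations: $683k is optimal.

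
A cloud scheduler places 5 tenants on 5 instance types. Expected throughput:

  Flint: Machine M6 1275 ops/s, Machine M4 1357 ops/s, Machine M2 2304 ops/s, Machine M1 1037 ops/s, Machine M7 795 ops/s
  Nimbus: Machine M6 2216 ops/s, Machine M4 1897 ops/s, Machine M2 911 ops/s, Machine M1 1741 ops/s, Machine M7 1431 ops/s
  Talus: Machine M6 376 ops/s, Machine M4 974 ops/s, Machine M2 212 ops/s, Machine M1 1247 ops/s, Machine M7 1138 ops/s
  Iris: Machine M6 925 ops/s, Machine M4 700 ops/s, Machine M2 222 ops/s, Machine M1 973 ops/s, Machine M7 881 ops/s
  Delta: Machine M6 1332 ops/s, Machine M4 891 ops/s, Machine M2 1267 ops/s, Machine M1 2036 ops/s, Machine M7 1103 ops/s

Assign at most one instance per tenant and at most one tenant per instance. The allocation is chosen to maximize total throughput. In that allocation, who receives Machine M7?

This is the linear assignment problem.
Optimal: Flint→Machine M2 (2304 ops/s), Nimbus→Machine M6 (2216 ops/s), Talus→Machine M4 (974 ops/s), Iris→Machine M7 (881 ops/s), Delta→Machine M1 (2036 ops/s) — total 2304+2216+974+881+2036 = 8411 ops/s.
Column-greedy (each instance in turn goes to its best remaining tenant) gives 6968 ops/s, worse by 1443.
Every other assignment is strictly worse.
Iris's own top instance is Machine M1 (973 ops/s), but forcing Iris→Machine M1 and reassigning the rest optimally gives only 7644 ops/s — worse by 767.

Iris receives Machine M7.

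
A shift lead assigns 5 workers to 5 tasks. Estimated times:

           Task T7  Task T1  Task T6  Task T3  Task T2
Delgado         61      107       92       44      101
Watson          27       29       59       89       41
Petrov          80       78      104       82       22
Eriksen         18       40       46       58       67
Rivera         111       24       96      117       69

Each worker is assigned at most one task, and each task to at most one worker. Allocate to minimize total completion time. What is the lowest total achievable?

Min total: 163 min

Optimal: Delgado→Task T3 (44 min), Watson→Task T7 (27 min), Petrov→Task T2 (22 min), Eriksen→Task T6 (46 min), Rivera→Task T1 (24 min) — total 44+27+22+46+24 = 163 min.
Row-greedy (each worker in turn takes its cheapest remaining task) gives 229 min, worse by 66.
Swapping Delgado↔Petrov (Delgado→Task T2 101 min, Petrov→Task T3 82 min) adds 117.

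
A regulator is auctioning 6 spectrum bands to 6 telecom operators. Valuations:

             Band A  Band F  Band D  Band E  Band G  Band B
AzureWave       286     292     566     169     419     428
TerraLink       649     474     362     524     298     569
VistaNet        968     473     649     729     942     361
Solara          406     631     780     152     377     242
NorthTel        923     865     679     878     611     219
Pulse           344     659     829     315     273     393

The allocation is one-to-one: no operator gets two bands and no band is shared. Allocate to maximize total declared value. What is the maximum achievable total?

Maximum total: $4357M

Optimal: AzureWave→Band B ($428M), TerraLink→Band A ($649M), VistaNet→Band G ($942M), Solara→Band F ($631M), NorthTel→Band E ($878M), Pulse→Band D ($829M) — total 428+649+942+631+878+829 = $4357M.
Every other assignment is strictly worse.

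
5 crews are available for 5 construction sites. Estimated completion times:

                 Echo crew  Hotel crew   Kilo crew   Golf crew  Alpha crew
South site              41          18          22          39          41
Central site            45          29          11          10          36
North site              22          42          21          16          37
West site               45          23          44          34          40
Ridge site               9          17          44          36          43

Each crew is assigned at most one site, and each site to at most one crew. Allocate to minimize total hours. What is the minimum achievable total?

Minimum total: 94 hours

This is a one-to-one assignment (minimum-cost bipartite matching).
Optimal: Echo crew→Ridge site (9 hours), Hotel crew→South site (18 hours), Kilo crew→Central site (11 hours), Golf crew→North site (16 hours), Alpha crew→West site (40 hours) — total 9+18+11+16+40 = 94 hours.
Column-greedy (each site in turn goes to its cheapest remaining crew) gives 98 hours, worse by 4.
Checked against all permutations: 94 hours is optimal.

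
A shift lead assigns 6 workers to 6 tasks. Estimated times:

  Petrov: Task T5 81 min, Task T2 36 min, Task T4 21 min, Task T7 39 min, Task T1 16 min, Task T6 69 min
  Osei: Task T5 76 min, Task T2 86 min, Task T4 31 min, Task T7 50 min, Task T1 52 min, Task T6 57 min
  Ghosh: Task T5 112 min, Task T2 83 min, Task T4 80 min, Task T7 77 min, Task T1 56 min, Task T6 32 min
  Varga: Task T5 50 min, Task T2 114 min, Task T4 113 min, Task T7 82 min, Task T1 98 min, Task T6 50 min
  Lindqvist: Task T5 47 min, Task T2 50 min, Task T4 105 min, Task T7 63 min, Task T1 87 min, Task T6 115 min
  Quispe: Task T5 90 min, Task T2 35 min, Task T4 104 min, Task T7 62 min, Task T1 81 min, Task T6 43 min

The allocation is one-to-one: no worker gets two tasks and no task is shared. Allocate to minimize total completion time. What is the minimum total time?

Optimal: Petrov→Task T1 (16 min), Osei→Task T4 (31 min), Ghosh→Task T6 (32 min), Varga→Task T5 (50 min), Lindqvist→Task T7 (63 min), Quispe→Task T2 (35 min) — total 16+31+32+50+63+35 = 227 min.
Min-entry greedy (repeatedly take the single cheapest remaining cell) gives 243 min, worse by 16.
Next-best assignment: Petrov→Task T1, Osei→Task T4, Ghosh→Task T6, Varga→Task T5, Lindqvist→Task T2, Quispe→Task T7 = 241 min.

Minimum total: 227 min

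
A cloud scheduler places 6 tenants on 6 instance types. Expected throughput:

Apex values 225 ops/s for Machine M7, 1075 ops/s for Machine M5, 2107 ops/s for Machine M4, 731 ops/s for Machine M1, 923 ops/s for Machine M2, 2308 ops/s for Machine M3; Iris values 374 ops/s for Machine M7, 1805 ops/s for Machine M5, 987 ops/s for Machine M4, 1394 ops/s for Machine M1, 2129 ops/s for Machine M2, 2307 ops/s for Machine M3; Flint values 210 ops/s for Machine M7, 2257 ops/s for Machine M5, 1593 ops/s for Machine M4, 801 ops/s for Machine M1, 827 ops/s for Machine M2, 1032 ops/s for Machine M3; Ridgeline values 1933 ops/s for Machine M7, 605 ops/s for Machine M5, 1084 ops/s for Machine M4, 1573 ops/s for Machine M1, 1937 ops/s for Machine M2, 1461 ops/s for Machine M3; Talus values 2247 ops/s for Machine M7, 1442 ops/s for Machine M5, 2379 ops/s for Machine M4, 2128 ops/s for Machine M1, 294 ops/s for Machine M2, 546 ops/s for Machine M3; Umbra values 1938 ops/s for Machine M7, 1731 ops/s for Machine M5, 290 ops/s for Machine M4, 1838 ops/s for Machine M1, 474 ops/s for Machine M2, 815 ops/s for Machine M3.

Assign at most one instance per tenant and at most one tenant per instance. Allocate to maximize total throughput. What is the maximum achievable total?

Max total: 12844 ops/s

This is the linear assignment problem.
Optimal: Apex→Machine M3 (2308 ops/s), Iris→Machine M2 (2129 ops/s), Flint→Machine M5 (2257 ops/s), Ridgeline→Machine M7 (1933 ops/s), Talus→Machine M4 (2379 ops/s), Umbra→Machine M1 (1838 ops/s) — total 2308+2129+2257+1933+2379+1838 = 12844 ops/s.
Max-entry greedy (repeatedly take the single best remaining cell) gives 12584 ops/s, worse by 260.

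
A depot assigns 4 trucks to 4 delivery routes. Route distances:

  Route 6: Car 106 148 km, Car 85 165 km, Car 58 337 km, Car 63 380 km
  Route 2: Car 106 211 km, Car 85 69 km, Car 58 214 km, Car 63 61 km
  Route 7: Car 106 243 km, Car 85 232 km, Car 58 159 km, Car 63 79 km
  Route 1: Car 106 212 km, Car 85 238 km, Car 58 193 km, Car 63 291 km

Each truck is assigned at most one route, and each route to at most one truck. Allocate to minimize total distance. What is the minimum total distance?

Optimal: Car 106→Route 6 (148 km), Car 85→Route 2 (69 km), Car 58→Route 1 (193 km), Car 63→Route 7 (79 km) — total 148+69+193+79 = 489 km.
Column-greedy (each route in turn goes to its cheapest remaining truck) gives 606 km, worse by 117.
Swapping Car 85↔Car 63 (Car 85→Route 7 232 km, Car 63→Route 2 61 km) adds 145.

Minimum total: 489 km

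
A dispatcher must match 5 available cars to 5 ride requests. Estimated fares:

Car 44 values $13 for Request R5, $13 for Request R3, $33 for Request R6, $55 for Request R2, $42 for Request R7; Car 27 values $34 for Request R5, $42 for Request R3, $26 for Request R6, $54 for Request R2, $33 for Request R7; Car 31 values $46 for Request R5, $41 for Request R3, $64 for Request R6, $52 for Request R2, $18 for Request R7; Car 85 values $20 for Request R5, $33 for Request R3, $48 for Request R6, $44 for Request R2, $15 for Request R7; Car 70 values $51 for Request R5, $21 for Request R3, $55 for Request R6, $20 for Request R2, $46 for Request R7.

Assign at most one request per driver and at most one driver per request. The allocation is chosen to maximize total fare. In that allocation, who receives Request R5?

Car 70 receives Request R5.

Optimal: Car 44→Request R7 ($42), Car 27→Request R2 ($54), Car 31→Request R6 ($64), Car 85→Request R3 ($33), Car 70→Request R5 ($51) — total 42+54+64+33+51 = $244.
Row-greedy (each driver in turn takes its best remaining request) gives $227, worse by 17.
Next-best assignment: Car 44→Request R7, Car 27→Request R3, Car 31→Request R6, Car 85→Request R2, Car 70→Request R5 = $243.
No other one-to-one assignment exceeds $244.
Car 70's own top request is Request R6 ($55), but forcing Car 70→Request R6 and reassigning the rest optimally gives only $230 — worse by 14.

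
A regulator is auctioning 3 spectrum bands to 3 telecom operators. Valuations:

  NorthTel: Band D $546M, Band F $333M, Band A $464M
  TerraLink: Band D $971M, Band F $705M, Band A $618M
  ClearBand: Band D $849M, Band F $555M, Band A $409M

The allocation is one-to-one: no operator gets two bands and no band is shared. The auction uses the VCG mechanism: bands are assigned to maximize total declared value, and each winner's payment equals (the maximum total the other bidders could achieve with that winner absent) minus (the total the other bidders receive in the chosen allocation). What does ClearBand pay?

Efficient allocation: NorthTel→Band A ($464M), TerraLink→Band F ($705M), ClearBand→Band D ($849M); total welfare W = $2018M.
ClearBand receives Band D at value $849M, so the others get W − 849 = $1169M.
Without ClearBand: best allocation of the remaining 2 bidders over all 3 bands is NorthTel→Band A ($464M), TerraLink→Band D ($971M), total $1435M.
VCG payment = (others' best without ClearBand) − (others' welfare with ClearBand) = 1435 − 1169 = $266M.

ClearBand pays $266M.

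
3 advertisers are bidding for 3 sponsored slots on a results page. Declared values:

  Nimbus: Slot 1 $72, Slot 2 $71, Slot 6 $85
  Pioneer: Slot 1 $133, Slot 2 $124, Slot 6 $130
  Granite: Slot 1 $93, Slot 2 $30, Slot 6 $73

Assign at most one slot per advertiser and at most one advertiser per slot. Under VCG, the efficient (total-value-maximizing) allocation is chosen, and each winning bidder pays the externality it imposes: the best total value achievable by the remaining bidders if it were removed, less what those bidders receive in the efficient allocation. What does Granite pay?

Efficient allocation: Nimbus→Slot 6 ($85), Pioneer→Slot 2 ($124), Granite→Slot 1 ($93); total welfare W = $302.
Granite receives Slot 1 at value $93, so the others get W − 93 = $209.
Without Granite: best allocation of the remaining 2 bidders over all 3 slots is Nimbus→Slot 6 ($85), Pioneer→Slot 1 ($133), total $218.
VCG payment = (others' best without Granite) − (others' welfare with Granite) = 218 − 209 = $9.

Granite pays $9.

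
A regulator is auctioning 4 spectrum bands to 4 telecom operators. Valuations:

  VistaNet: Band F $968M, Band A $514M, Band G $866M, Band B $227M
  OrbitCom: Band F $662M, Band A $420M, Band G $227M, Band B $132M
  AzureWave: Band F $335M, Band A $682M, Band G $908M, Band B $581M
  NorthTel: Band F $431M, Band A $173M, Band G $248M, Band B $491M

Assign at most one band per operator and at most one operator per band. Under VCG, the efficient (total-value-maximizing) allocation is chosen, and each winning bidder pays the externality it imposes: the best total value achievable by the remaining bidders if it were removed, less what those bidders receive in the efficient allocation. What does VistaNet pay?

VistaNet pays $242M.

Efficient allocation: VistaNet→Band F ($968M), OrbitCom→Band A ($420M), AzureWave→Band G ($908M), NorthTel→Band B ($491M); total welfare W = $2787M.
VistaNet receives Band F at value $968M, so the others get W − 968 = $1819M.
Without VistaNet: best allocation of the remaining 3 bidders over all 4 bands is OrbitCom→Band F ($662M), AzureWave→Band G ($908M), NorthTel→Band B ($491M), total $2061M.
VCG payment = (others' best without VistaNet) − (others' welfare with VistaNet) = 2061 − 1819 = $242M.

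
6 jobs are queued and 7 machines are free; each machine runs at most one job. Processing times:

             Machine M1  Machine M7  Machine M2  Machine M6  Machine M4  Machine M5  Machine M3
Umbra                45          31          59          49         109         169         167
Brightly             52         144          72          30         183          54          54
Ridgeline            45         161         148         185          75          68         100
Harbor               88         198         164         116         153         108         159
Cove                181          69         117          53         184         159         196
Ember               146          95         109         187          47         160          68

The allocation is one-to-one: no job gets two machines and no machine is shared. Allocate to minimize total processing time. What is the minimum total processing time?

Optimal: Umbra→Machine M7 (31 min), Brightly→Machine M3 (54 min), Ridgeline→Machine M1 (45 min), Harbor→Machine M5 (108 min), Cove→Machine M6 (53 min), Ember→Machine M4 (47 min) — total 31+54+45+108+53+47 = 338 min.
Column-greedy (each machine in turn goes to its cheapest remaining job) gives 417 min, worse by 79.
Next-best assignment: Umbra→Machine M7, Brightly→Machine M3, Ridgeline→Machine M5, Harbor→Machine M1, Cove→Machine M6, Ember→Machine M4 = 341 min.
Every other assignment is strictly worse.

Min total: 338 min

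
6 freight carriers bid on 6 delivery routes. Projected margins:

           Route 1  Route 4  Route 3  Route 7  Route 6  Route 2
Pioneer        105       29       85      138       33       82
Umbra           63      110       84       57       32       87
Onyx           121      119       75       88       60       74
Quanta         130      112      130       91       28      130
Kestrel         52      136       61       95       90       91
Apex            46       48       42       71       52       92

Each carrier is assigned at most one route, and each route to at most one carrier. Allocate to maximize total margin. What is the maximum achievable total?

Optimal: Pioneer→Route 7 ($138k), Umbra→Route 4 ($110k), Onyx→Route 1 ($121k), Quanta→Route 3 ($130k), Kestrel→Route 6 ($90k), Apex→Route 2 ($92k) — total 138+110+121+130+90+92 = $681k.
Max-entry greedy (repeatedly take the single best remaining cell) gives $640k, worse by 41.
Swapping Umbra↔Onyx (Umbra→Route 1 $63k, Onyx→Route 4 $119k) loses 49.
Every other assignment is strictly worse.

Maximum total: $681k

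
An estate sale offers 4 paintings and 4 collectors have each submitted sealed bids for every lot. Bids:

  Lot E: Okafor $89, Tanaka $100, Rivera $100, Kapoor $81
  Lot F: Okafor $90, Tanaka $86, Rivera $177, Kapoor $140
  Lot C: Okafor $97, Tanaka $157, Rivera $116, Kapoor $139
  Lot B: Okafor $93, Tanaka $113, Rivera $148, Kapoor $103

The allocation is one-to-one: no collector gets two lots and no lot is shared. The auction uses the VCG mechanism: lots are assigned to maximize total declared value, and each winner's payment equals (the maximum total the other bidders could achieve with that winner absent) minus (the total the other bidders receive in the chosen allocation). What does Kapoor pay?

Kapoor pays $33.

Efficient allocation: Okafor→Lot E ($89), Tanaka→Lot C ($157), Rivera→Lot B ($148), Kapoor→Lot F ($140); total welfare W = $534.
Kapoor receives Lot F at value $140, so the others get W − 140 = $394.
Without Kapoor: best allocation of the remaining 3 bidders over all 4 lots is Okafor→Lot B ($93), Tanaka→Lot C ($157), Rivera→Lot F ($177), total $427.
VCG payment = (others' best without Kapoor) − (others' welfare with Kapoor) = 427 − 394 = $33.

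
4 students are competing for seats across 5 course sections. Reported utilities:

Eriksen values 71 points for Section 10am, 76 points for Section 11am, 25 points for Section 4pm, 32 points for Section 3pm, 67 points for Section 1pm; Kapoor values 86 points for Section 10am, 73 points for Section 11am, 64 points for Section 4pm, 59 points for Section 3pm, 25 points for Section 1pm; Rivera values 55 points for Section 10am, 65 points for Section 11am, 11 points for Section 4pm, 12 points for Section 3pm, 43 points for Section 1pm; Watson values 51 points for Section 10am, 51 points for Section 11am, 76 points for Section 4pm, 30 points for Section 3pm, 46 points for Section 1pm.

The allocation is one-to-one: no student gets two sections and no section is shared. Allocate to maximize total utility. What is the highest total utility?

Optimal: Eriksen→Section 1pm (67 points), Kapoor→Section 10am (86 points), Rivera→Section 11am (65 points), Watson→Section 4pm (76 points) — total 67+86+65+76 = 294 points.
Row-greedy (each student in turn takes its best remaining section) gives 281 points, worse by 13.
Next-best assignment: Eriksen→Section 11am, Kapoor→Section 10am, Rivera→Section 1pm, Watson→Section 4pm = 281 points.

Max total: 294 points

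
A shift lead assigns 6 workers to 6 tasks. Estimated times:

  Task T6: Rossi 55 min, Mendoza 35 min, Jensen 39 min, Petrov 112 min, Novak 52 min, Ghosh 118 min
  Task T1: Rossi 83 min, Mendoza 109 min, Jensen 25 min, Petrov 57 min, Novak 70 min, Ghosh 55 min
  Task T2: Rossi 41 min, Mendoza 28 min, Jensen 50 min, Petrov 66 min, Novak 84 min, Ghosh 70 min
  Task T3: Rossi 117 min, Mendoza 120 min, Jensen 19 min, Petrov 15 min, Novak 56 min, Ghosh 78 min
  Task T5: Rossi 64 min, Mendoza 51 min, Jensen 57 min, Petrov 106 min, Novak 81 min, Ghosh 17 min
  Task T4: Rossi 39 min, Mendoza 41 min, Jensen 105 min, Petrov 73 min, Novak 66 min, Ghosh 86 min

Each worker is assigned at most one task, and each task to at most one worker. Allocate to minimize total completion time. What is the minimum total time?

Min total: 176 min

This is a one-to-one assignment (minimum-cost bipartite matching).
Optimal: Rossi→Task T4 (39 min), Mendoza→Task T2 (28 min), Jensen→Task T1 (25 min), Petrov→Task T3 (15 min), Novak→Task T6 (52 min), Ghosh→Task T5 (17 min) — total 39+28+25+15+52+17 = 176 min.
Column-greedy (each task in turn goes to its cheapest remaining worker) gives 199 min, worse by 23.
No other one-to-one assignment undercuts 176 min.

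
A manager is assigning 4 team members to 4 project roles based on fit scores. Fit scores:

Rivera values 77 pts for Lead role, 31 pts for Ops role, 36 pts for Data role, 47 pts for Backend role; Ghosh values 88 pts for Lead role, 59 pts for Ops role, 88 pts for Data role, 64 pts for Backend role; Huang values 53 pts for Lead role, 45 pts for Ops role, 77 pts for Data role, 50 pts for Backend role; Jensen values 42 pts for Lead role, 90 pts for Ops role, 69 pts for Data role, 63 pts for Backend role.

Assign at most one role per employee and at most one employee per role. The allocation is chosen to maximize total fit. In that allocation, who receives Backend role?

Optimal: Rivera→Lead role (77 pts), Ghosh→Backend role (64 pts), Huang→Data role (77 pts), Jensen→Ops role (90 pts) — total 77+64+77+90 = 308 pts.
Max-entry greedy (repeatedly take the single best remaining cell) gives 302 pts, worse by 6.
Next-best assignment: Rivera→Lead role, Ghosh→Data role, Huang→Backend role, Jensen→Ops role = 305 pts.
Swapping Ghosh↔Jensen (Ghosh→Ops role 59 pts, Jensen→Backend role 63 pts) loses 32.
No other one-to-one assignment exceeds 308 pts.
Ghosh's own top role is Lead role (88 pts), but forcing Ghosh→Lead role and reassigning the rest optimally gives only 302 pts — worse by 6.

Ghosh receives Backend role.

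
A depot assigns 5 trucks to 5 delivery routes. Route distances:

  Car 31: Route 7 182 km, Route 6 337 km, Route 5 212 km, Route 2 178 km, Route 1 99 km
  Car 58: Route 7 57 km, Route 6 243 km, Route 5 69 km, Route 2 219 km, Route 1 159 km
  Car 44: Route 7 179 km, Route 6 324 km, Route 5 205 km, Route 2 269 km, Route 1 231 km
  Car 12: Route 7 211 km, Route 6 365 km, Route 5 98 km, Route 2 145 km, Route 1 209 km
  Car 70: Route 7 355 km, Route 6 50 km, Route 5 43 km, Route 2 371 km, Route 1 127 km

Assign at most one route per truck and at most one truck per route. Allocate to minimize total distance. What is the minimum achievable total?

Optimal: Car 31→Route 1 (99 km), Car 58→Route 5 (69 km), Car 44→Route 7 (179 km), Car 12→Route 2 (145 km), Car 70→Route 6 (50 km) — total 99+69+179+145+50 = 542 km.
Row-greedy (each truck in turn takes its cheapest remaining route) gives 556 km, worse by 14.
Every other assignment is strictly worse.

Minimum total: 542 km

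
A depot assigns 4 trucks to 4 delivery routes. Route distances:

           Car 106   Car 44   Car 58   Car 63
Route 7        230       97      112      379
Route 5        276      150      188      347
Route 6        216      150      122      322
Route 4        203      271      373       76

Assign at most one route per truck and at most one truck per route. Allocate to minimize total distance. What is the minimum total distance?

Optimal: Car 106→Route 6 (216 km), Car 44→Route 5 (150 km), Car 58→Route 7 (112 km), Car 63→Route 4 (76 km) — total 216+150+112+76 = 554 km.
Column-greedy (each route in turn goes to its cheapest remaining truck) gives 577 km, worse by 23.
Swapping Car 106↔Car 44 (Car 106→Route 5 276 km, Car 44→Route 6 150 km) adds 60.

Minimum total: 554 km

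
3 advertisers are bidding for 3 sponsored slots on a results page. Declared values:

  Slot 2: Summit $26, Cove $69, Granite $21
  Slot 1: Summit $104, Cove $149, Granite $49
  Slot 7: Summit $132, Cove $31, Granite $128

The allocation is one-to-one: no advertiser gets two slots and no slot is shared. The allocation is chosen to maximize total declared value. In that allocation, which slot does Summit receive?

Optimal: Summit→Slot 2 ($26), Cove→Slot 1 ($149), Granite→Slot 7 ($128) — total 26+149+128 = $303.
Column-greedy (each slot in turn goes to its best remaining advertiser) gives $301, worse by 2.
Next-best assignment: Summit→Slot 7, Cove→Slot 1, Granite→Slot 2 = $302.
No other one-to-one assignment exceeds $303.
Summit's own top slot is Slot 7 ($132), but forcing Summit→Slot 7 and reassigning the rest optimally gives only $302 — worse by 1.

Summit receives Slot 2.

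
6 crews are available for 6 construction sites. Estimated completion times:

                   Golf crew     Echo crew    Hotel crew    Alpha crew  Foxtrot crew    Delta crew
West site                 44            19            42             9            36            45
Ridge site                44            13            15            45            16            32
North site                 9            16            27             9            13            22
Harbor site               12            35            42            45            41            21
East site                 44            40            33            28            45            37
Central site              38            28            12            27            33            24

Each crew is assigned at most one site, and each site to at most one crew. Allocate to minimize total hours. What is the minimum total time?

Min total: 96 hours

Treat this as an assignment problem: match each crew to one site.
Optimal: Golf crew→Harbor site (12 hours), Echo crew→Ridge site (13 hours), Hotel crew→Central site (12 hours), Alpha crew→West site (9 hours), Foxtrot crew→North site (13 hours), Delta crew→East site (37 hours) — total 12+13+12+9+13+37 = 96 hours.
Min-entry greedy (repeatedly take the single cheapest remaining cell) gives 109 hours, worse by 13.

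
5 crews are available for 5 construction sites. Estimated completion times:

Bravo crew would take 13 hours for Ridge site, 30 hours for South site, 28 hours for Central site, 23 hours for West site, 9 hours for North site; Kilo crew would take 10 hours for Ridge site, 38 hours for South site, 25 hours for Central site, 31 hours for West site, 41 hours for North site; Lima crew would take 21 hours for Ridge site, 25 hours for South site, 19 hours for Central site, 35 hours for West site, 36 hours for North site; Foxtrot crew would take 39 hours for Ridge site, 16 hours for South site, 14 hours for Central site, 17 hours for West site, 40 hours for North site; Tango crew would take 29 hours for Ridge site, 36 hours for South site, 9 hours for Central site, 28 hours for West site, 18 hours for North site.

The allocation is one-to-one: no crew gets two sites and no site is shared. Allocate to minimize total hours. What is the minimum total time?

This is the linear assignment problem.
Optimal: Bravo crew→North site (9 hours), Kilo crew→Ridge site (10 hours), Lima crew→South site (25 hours), Foxtrot crew→West site (17 hours), Tango crew→Central site (9 hours) — total 9+10+25+17+9 = 70 hours.
Column-greedy (each site in turn goes to its cheapest remaining crew) gives 94 hours, worse by 24.
Next-best assignment: Bravo crew→North site, Kilo crew→Ridge site, Lima crew→West site, Foxtrot crew→South site, Tango crew→Central site = 79 hours.
Swapping Lima crew↔Kilo crew (Lima crew→Ridge site 21 hours, Kilo crew→South site 38 hours) adds 24.
Every other assignment is strictly worse.

Minimum total: 70 hours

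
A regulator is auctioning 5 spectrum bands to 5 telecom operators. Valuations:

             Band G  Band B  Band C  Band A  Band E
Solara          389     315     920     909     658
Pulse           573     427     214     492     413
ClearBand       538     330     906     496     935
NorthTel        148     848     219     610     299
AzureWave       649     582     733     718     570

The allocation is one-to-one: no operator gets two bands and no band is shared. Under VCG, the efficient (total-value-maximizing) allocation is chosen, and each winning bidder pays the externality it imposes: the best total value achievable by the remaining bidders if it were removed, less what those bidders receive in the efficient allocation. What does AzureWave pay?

Efficient allocation: Solara→Band A ($909M), Pulse→Band G ($573M), ClearBand→Band E ($935M), NorthTel→Band B ($848M), AzureWave→Band C ($733M); total welfare W = $3998M.
AzureWave receives Band C at value $733M, so the others get W − 733 = $3265M.
Without AzureWave: best allocation of the remaining 4 bidders over all 5 bands is Solara→Band C ($920M), Pulse→Band G ($573M), ClearBand→Band E ($935M), NorthTel→Band B ($848M), total $3276M.
VCG payment = (others' best without AzureWave) − (others' welfare with AzureWave) = 3276 − 3265 = $11M.

AzureWave pays $11M.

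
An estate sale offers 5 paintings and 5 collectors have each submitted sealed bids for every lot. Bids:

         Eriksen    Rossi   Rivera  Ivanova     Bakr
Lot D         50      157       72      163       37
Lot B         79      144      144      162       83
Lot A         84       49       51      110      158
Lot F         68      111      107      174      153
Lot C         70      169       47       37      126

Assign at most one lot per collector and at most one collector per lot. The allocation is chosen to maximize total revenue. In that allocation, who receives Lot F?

Bakr receives Lot F.

Treat this as an assignment problem: match each collector to one lot.
Optimal: Eriksen→Lot A ($84), Rossi→Lot C ($169), Rivera→Lot B ($144), Ivanova→Lot D ($163), Bakr→Lot F ($153) — total 84+169+144+163+153 = $713.
Row-greedy (each collector in turn takes its best remaining lot) gives $608, worse by 105.
Checked against all permutations: $713 is optimal.
Bakr's own top lot is Lot A ($158), but forcing Bakr→Lot A and reassigning the rest optimally gives only $703 — worse by 10.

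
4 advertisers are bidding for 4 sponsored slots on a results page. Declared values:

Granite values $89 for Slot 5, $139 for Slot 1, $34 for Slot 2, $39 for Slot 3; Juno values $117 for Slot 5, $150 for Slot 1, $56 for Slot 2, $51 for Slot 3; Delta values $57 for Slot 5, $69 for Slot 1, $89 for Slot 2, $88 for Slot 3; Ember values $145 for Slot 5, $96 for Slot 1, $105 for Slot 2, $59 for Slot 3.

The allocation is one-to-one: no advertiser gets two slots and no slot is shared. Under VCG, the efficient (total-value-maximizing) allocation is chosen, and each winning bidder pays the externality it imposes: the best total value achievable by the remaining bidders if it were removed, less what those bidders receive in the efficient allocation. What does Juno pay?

Juno pays $41.

Efficient allocation: Granite→Slot 1 ($139), Juno→Slot 5 ($117), Delta→Slot 3 ($88), Ember→Slot 2 ($105); total welfare W = $449.
Juno receives Slot 5 at value $117, so the others get W − 117 = $332.
Without Juno: best allocation of the remaining 3 bidders over all 4 slots is Granite→Slot 1 ($139), Delta→Slot 2 ($89), Ember→Slot 5 ($145), total $373.
VCG payment = (others' best without Juno) − (others' welfare with Juno) = 373 − 332 = $41.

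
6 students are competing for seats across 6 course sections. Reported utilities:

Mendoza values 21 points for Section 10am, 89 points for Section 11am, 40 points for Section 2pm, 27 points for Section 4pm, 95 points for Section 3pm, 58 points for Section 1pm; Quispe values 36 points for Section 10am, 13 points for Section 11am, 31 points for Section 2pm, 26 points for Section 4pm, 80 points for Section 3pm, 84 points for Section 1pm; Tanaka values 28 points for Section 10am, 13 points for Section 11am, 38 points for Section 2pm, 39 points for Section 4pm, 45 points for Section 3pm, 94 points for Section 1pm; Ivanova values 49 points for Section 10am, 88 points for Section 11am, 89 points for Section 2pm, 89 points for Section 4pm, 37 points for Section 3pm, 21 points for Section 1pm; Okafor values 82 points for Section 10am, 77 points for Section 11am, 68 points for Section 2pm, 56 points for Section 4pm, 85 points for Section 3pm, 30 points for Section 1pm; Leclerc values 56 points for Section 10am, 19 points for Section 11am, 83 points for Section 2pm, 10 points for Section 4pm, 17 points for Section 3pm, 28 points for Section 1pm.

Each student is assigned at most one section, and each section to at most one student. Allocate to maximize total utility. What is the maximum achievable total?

Maximum total: 517 points

This is the linear assignment problem.
Optimal: Mendoza→Section 11am (89 points), Quispe→Section 3pm (80 points), Tanaka→Section 1pm (94 points), Ivanova→Section 4pm (89 points), Okafor→Section 10am (82 points), Leclerc→Section 2pm (83 points) — total 89+80+94+89+82+83 = 517 points.
Max-entry greedy (repeatedly take the single best remaining cell) gives 405 points, worse by 112.
Next-best assignment: Mendoza→Section 11am, Quispe→Section 10am, Tanaka→Section 1pm, Ivanova→Section 4pm, Okafor→Section 3pm, Leclerc→Section 2pm = 476 points.
No other one-to-one assignment exceeds 517 points.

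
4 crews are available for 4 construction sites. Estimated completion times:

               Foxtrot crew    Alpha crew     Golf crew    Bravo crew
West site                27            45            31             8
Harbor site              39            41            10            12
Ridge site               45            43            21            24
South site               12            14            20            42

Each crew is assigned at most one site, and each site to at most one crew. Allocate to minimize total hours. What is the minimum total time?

Optimal: Foxtrot crew→South site (12 hours), Alpha crew→Ridge site (43 hours), Golf crew→Harbor site (10 hours), Bravo crew→West site (8 hours) — total 12+43+10+8 = 73 hours.
Swapping Foxtrot crew↔Golf crew (Foxtrot crew→Harbor site 39 hours, Golf crew→South site 20 hours) adds 37.
Every other assignment is strictly worse.

Minimum total: 73 hours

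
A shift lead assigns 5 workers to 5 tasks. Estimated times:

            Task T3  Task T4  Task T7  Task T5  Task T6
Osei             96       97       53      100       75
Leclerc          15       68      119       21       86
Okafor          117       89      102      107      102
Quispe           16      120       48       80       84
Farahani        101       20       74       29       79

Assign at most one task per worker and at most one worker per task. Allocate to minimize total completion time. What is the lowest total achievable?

Minimum total: 212 min

Optimal: Osei→Task T7 (53 min), Leclerc→Task T5 (21 min), Okafor→Task T6 (102 min), Quispe→Task T3 (16 min), Farahani→Task T4 (20 min) — total 53+21+102+16+20 = 212 min.
Column-greedy (each task in turn goes to its cheapest remaining worker) gives 285 min, worse by 73.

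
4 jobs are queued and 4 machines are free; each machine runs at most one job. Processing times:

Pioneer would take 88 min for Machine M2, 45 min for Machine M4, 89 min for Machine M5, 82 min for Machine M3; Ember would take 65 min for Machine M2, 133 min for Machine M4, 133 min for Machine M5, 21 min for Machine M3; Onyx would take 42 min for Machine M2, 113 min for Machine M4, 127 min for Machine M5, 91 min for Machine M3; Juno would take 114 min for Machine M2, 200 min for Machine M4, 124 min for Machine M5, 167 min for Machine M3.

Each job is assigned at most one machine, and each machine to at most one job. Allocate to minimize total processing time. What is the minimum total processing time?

Optimal: Pioneer→Machine M4 (45 min), Ember→Machine M3 (21 min), Onyx→Machine M2 (42 min), Juno→Machine M5 (124 min) — total 45+21+42+124 = 232 min.
Next-best assignment: Pioneer→Machine M4, Ember→Machine M3, Onyx→Machine M5, Juno→Machine M2 = 307 min.

Min total: 232 min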